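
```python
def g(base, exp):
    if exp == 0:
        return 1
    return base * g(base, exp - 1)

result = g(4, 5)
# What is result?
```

g(4, 5) = 4 * 4 * 4 * 4 * 4 = 1024

Answer: 1024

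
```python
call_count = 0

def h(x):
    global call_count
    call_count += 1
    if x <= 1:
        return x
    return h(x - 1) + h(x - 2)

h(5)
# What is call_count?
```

Calls(x) = 1 + Calls(x-1) + Calls(x-2); Calls(0)=Calls(1)=1. For x=5 this gives 15.

Answer: 15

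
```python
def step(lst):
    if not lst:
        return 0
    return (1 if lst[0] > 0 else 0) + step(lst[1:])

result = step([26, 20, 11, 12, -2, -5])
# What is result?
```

Count of positive elements in [26, 20, 11, 12, -2, -5] = 4

Answer: 4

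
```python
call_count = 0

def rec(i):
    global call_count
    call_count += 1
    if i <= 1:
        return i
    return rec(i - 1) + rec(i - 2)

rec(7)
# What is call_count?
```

Calls(i) = 1 + Calls(i-1) + Calls(i-2); Calls(0)=Calls(1)=1. For i=7 this gives 41.

Answer: 41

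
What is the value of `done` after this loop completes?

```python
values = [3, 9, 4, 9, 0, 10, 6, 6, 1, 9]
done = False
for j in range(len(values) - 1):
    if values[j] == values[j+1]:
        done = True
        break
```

Check consecutive duplicates in [3, 9, 4, 9, 0, 10, 6, 6, 1, 9]
`done` takes the values: False → True

Answer: True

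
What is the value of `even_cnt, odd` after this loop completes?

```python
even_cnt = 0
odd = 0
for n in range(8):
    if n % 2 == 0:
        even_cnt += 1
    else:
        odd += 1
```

Count evens and odds in range(8)
`even_cnt, odd` takes the values: (0, 0) → (1, 0) → (1, 1) → (2, 1) → (2, 2) → (3, 2) → (3, 3) → (4, 3) → (4, 4)

Answer: 4, 4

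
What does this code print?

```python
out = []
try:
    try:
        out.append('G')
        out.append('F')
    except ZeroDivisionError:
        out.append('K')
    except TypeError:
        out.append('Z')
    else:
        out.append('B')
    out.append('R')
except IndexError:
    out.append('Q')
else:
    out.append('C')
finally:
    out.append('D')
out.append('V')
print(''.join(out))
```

Execution trace: 'G' (inner try body) → 'F' (inner try body, no exception) → 'B' (inner else) → 'R' (try body, no exception) → 'C' (else) → 'D' (finally) → 'V' (after the try/except). Output: GFBRCDV

Answer: GFBRCDV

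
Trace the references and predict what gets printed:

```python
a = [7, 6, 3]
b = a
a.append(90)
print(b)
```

Key concept: basic list aliasing.
Step by step:
`a = [7, 6, 3]` → a = [7, 6, 3]
`b = a` → b = [7, 6, 3] (same object as a)
`a.append(90)` → a = [7, 6, 3, 90] (same object as b); b = [7, 6, 3, 90] (same object as a)
`print(b)` → prints [7, 6, 3, 90]

Answer: [7, 6, 3, 90]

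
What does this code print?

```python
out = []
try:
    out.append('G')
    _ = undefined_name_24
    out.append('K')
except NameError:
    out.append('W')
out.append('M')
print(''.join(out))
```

Execution trace: 'G' (try body) → 'W' (except NameError) → 'M' (after the try/except). Output: GWM

Answer: GWM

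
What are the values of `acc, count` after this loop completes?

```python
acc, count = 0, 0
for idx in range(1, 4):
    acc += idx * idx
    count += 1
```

Sum of squares and count
`acc, count` takes the values: (0, 0) → (1, 0) → (1, 1) → (5, 1) → (5, 2) → (14, 2) → (14, 3)

Answer: 14, 3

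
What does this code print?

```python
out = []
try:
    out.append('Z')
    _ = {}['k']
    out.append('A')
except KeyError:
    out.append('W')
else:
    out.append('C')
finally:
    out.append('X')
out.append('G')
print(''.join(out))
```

Execution trace: 'Z' (try body) → 'W' (except KeyError) → 'X' (finally) → 'G' (after the try/except). Output: ZWXG

Answer: ZWXG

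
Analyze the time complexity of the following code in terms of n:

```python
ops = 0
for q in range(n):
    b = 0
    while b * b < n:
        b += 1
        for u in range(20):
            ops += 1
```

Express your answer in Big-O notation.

Each loop level contributes: n × √n × 1. Multiplying the contributions gives O(n√n).

Answer: O(n√n)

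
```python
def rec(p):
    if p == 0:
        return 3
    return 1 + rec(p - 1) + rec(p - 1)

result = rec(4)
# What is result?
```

rec(p) = 1 + 2·rec(p-1), rec(0)=3. Closed form: (3+1)·2^4 - 1 = 63.

Answer: 63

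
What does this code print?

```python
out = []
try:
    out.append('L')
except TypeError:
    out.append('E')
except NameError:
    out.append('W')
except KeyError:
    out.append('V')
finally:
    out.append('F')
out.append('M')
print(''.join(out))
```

Execution trace: 'L' (try body, no exception) → 'F' (finally) → 'M' (after the try/except). Output: LFM

Answer: LFM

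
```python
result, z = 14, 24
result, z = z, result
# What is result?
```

Trace:
`result, z = 14, 24` → result = 14; z = 24
`result, z = z, result` → result = 24; z = 14
So result = 24

Answer: 24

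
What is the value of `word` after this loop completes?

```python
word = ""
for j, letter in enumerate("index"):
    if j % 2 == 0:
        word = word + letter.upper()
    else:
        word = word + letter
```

Uppercase even positions in 'index'
`word` takes the values: "" → "I" → "In" → "InD" → "InDe" → "InDeX"

Answer: "InDeX"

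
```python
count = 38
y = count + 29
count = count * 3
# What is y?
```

Trace:
`count = 38` → count = 38
`y = count + 29` → y = 67
`count = count * 3` → count = 114
So y = 67

Answer: 67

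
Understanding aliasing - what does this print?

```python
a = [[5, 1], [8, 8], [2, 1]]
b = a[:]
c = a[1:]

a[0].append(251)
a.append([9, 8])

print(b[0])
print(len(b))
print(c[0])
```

Key concept: slice with nested mutation.
Step by step:
`a = [[5, 1], [8, 8], [2, 1]]` → a = [[5, 1], [8, 8], [2, 1]]
`b = a[:]` → b = [[5, 1], [8, 8], [2, 1]]
`c = a[1:]` → c = [[8, 8], [2, 1]]
`a[0].append(251)` → a = [[5, 1, 251], [8, 8], [2, 1]]; b = [[5, 1, 251], [8, 8], [2, 1]]
`a.append([9, 8])` → a = [[5, 1, 251], [8, 8], [2, 1], [9, 8]]
`print(b[0])` → prints [5, 1, 251]
`print(len(b))` → prints 3
`print(c[0])` → prints [8, 8]

Answer:
[5, 1, 251]
3
[8, 8]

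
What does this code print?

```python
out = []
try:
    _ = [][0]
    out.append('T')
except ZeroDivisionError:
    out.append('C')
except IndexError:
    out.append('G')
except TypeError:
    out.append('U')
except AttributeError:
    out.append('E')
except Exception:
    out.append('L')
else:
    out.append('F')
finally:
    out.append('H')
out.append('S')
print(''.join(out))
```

Execution trace: 'G' (except IndexError) → 'H' (finally) → 'S' (after the try/except). Output: GHS

Answer: GHS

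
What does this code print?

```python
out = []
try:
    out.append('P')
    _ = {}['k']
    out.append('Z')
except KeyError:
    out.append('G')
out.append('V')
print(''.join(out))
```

Execution trace: 'P' (try body) → 'G' (except KeyError) → 'V' (after the try/except). Output: PGV

Answer: PGV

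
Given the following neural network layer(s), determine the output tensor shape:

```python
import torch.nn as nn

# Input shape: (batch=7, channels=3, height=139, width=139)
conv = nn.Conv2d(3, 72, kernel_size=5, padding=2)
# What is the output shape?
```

Input: (7, 3, 139, 139) -> Output: (7, 72, 139, 139)

Answer: (7, 72, 139, 139)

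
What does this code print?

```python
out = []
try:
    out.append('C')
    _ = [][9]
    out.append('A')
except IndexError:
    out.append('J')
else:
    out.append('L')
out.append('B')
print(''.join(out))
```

Execution trace: 'C' (try body) → 'J' (except IndexError) → 'B' (after the try/except). Output: CJB

Answer: CJB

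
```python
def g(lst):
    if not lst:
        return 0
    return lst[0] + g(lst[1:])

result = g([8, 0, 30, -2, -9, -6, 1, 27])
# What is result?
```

8 + 0 + 30 + (-2) + (-9) + (-6) + 1 + 27 + 0 = 49

Answer: 49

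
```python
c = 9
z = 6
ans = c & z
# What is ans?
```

Trace:
`c = 9` → c = 9
`z = 6` → z = 6
`ans = c & z` → ans = 0
So ans = 0

Answer: 0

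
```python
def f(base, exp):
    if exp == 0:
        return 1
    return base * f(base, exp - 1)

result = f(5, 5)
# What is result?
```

f(5, 5) = 5 * 5 * 5 * 5 * 5 = 3125

Answer: 3125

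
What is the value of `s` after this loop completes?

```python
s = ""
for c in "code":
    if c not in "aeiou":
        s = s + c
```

Remove vowels from 'code'
`s` takes the values: "" → "c" → "cd"

Answer: "cd"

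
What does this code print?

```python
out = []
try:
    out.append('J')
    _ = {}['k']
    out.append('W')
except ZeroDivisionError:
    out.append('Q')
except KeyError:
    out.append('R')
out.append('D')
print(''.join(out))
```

Execution trace: 'J' (try body) → 'R' (except KeyError) → 'D' (after the try/except). Output: JRD

Answer: JRD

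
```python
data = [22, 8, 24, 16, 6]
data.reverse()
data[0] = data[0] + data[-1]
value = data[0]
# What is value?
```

Trace:
`data = [22, 8, 24, 16, 6]` → data = [22, 8, 24, 16, 6]
`data.reverse()` → data = [6, 16, 24, 8, 22]
`data[0] = data[0] + data[-1]` → data = [28, 16, 24, 8, 22]
`value = data[0]` → value = 28
So value = 28

Answer: 28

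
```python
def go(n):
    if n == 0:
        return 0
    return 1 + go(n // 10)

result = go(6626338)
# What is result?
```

Count of digits of 6626338: 7

Answer: 7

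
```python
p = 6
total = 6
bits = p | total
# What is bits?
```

Trace:
`p = 6` → p = 6
`total = 6` → total = 6
`bits = p | total` → bits = 6
So bits = 6

Answer: 6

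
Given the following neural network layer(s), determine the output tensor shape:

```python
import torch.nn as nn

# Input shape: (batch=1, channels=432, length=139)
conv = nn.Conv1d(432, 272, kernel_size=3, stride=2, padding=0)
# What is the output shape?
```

Input: (1, 432, 139) -> Output: (1, 272, 69)

Answer: (1, 272, 69)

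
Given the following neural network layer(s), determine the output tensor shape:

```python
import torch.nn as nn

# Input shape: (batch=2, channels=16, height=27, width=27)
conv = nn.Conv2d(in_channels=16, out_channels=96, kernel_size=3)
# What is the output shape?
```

Input: (2, 16, 27, 27) -> Output: (2, 96, 25, 25)

Answer: (2, 96, 25, 25)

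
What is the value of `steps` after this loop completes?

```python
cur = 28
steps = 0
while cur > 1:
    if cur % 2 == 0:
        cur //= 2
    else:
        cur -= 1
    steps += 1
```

Steps to reduce 28 to 1
`steps` takes the values: 0 → 1 → 2 → 3 → 4 → 5 → 6

Answer: 6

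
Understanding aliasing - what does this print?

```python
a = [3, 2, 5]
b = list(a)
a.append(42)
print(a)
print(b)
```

Key concept: list() constructor creates copy.
Step by step:
`a = [3, 2, 5]` → a = [3, 2, 5]
`b = list(a)` → b = [3, 2, 5]
`a.append(42)` → a = [3, 2, 5, 42]
`print(a)` → prints [3, 2, 5, 42]
`print(b)` → prints [3, 2, 5]

Answer:
[3, 2, 5, 42]
[3, 2, 5]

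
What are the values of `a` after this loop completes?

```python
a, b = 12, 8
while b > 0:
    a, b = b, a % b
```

GCD of 12 and 8
`a` takes the values: 12 → 8 → 4

Answer: 4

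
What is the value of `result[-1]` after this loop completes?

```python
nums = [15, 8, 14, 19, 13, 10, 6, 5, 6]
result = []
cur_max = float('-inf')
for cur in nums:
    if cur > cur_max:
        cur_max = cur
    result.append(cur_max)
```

Running max ends at 19
`result` takes the values: [] → [15] → [15, 15] → [15, 15, 15] → [15, 15, 15, 19] → [15, 15, 15, 19, 19] → [15, 15, 15, 19, 19, 19] → [15, 15, 15, 19, 19, 19, 19] → [15, 15, 15, 19, 19, 19, 19, 19] → [15, 15, 15, 19, 19, 19, 19, 19, 19]
So `result[-1]` = 19

Answer: 19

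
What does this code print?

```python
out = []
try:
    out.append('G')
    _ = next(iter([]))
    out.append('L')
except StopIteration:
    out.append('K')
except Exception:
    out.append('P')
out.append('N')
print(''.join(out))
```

Execution trace: 'G' (try body) → 'K' (except StopIteration) → 'N' (after the try/except). Output: GKN

Answer: GKN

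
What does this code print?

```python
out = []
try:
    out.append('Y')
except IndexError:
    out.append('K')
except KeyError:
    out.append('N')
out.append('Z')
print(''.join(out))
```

Execution trace: 'Y' (try body, no exception) → 'Z' (after the try/except). Output: YZ

Answer: YZ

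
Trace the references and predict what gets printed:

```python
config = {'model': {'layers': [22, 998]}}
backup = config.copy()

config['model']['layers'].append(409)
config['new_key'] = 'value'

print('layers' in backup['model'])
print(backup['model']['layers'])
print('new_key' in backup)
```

Key concept: shallow copy gotcha with nested dict.
Step by step:
`config = {'model': {'layers': [22, 998]}}` → config = {'model': {'layers': [22, 998]}}
`backup = config.copy()` → backup = {'model': {'layers': [22, 998]}}
`config['model']['layers'].append(409)` → config = {'model': {'layers': [22, 998, 409]}}; backup = {'model': {'layers': [22, 998, 409]}}
`config['new_key'] = 'value'` → config = {'model': {'layers': [22, 998, 409]}, 'new_key': 'value'}
`print('layers' in backup['model'])` → prints True
`print(backup['model']['layers'])` → prints [22, 998, 409]
`print('new_key' in backup)` → prints False

Answer:
True
[22, 998, 409]
False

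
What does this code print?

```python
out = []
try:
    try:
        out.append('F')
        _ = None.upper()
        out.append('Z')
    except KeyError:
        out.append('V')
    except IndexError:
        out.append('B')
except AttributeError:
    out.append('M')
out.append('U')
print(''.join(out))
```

Execution trace: 'F' (try body) → 'M' (outer except AttributeError) → 'U' (after the try/except). Output: FMU

Answer: FMU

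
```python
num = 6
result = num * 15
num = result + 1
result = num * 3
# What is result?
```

Trace:
`num = 6` → num = 6
`result = num * 15` → result = 90
`num = result + 1` → num = 91
`result = num * 3` → result = 273
So result = 273

Answer: 273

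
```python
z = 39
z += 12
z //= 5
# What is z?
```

Trace:
`z = 39` → z = 39
`z += 12` → z = 51
`z //= 5` → z = 10
So z = 10

Answer: 10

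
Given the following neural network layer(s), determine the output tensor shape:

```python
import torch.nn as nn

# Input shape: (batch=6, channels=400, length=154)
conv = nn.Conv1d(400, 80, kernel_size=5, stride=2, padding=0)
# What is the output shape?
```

Input: (6, 400, 154) -> Output: (6, 80, 75)

Answer: (6, 80, 75)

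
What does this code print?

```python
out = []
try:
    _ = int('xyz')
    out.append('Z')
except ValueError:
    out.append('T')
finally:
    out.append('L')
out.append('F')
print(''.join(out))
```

Execution trace: 'T' (except ValueError) → 'L' (finally) → 'F' (after the try/except). Output: TLF

Answer: TLF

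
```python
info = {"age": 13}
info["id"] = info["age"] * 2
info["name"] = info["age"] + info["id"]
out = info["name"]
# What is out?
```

Trace:
`info = {"age": 13}` → info = {'age': 13}
`info["id"] = info["age"] * 2` → info = {'age': 13, 'id': 26}
`info["name"] = info["age"] + info["id"]` → info = {'age': 13, 'id': 26, 'name': 39}
`out = info["name"]` → out = 39
So out = 39

Answer: 39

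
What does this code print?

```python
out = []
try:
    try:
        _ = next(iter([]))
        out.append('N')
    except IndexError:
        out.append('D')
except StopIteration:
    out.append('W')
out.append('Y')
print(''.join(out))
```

Execution trace: 'W' (outer except StopIteration) → 'Y' (after the try/except). Output: WY

Answer: WY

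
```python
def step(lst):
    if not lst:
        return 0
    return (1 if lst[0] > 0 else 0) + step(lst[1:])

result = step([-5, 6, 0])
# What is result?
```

Count of positive elements in [-5, 6, 0] = 1

Answer: 1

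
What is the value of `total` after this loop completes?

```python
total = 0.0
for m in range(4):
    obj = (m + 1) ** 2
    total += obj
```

Sum of squared losses 1² + 2² + ... + 4²
`total` takes the values: 0.0 → 1.0 → 5.0 → 14.0 → 30.0

Answer: 30.0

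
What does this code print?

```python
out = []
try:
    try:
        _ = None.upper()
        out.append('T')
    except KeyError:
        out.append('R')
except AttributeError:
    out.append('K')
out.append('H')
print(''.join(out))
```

Execution trace: 'K' (outer except AttributeError) → 'H' (after the try/except). Output: KH

Answer: KH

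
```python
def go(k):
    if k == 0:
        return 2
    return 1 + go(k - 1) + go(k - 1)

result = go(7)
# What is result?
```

go(k) = 1 + 2·go(k-1), go(0)=2. Closed form: (2+1)·2^7 - 1 = 383.

Answer: 383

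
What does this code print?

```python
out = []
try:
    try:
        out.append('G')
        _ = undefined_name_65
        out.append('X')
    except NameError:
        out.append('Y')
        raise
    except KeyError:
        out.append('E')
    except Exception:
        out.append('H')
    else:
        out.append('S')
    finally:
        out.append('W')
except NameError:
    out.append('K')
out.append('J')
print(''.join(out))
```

Execution trace: 'G' (inner try body) → 'Y' (inner except NameError) → 'W' (inner finally) → 'K' (outer except NameError) → 'J' (after the try/except). Output: GYWKJ

Answer: GYWKJ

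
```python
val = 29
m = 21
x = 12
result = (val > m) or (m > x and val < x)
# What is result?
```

Trace:
`val = 29` → val = 29
`m = 21` → m = 21
`x = 12` → x = 12
`result = (val > m) or (m > x and val < x)` → result = True
So result = True

Answer: True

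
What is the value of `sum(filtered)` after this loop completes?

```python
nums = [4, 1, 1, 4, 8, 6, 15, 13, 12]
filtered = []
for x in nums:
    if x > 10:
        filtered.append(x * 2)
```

Sum of doubled values > 10
`filtered` takes the values: [] → [30] → [30, 26] → [30, 26, 24]
So `sum(filtered)` = 80

Answer: 80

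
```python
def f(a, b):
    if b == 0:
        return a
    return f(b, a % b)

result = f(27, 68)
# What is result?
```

f(27, 68) -> f(68, 27) -> f(27, 14) -> f(14, 13) -> f(13, 1) -> f(1, 0) -> 1

Answer: 1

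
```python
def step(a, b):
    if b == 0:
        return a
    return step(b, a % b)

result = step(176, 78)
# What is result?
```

step(176, 78) -> step(78, 20) -> step(20, 18) -> step(18, 2) -> step(2, 0) -> 2

Answer: 2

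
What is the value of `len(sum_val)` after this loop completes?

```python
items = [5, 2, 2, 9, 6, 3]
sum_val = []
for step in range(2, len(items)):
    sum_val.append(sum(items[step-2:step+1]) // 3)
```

Number of 3-element averages
`sum_val` takes the values: [] → [3] → [3, 4] → [3, 4, 5] → [3, 4, 5, 6]
So `len(sum_val)` = 4

Answer: 4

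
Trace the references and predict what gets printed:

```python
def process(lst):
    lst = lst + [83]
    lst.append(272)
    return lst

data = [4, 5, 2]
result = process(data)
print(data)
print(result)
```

Key concept: rebinding parameter vs mutation.
Step by step:
`data = [4, 5, 2]` → data = [4, 5, 2]
`result = process(data)` → result = [4, 5, 2, 83, 272]
`print(data)` → prints [4, 5, 2]
`print(result)` → prints [4, 5, 2, 83, 272]

Answer:
[4, 5, 2]
[4, 5, 2, 83, 272]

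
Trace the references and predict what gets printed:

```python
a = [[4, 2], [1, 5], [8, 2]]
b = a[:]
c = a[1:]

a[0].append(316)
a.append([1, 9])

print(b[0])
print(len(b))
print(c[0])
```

Key concept: slice with nested mutation.
Step by step:
`a = [[4, 2], [1, 5], [8, 2]]` → a = [[4, 2], [1, 5], [8, 2]]
`b = a[:]` → b = [[4, 2], [1, 5], [8, 2]]
`c = a[1:]` → c = [[1, 5], [8, 2]]
`a[0].append(316)` → a = [[4, 2, 316], [1, 5], [8, 2]]; b = [[4, 2, 316], [1, 5], [8, 2]]
`a.append([1, 9])` → a = [[4, 2, 316], [1, 5], [8, 2], [1, 9]]
`print(b[0])` → prints [4, 2, 316]
`print(len(b))` → prints 3
`print(c[0])` → prints [1, 5]

Answer:
[4, 2, 316]
3
[1, 5]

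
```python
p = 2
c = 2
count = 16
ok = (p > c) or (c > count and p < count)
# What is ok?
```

Trace:
`p = 2` → p = 2
`c = 2` → c = 2
`count = 16` → count = 16
`ok = (p > c) or (c > count and p < count)` → ok = False
So ok = False

Answer: False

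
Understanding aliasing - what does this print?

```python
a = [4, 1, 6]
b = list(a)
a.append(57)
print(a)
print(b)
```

Key concept: list() constructor creates copy.
Step by step:
`a = [4, 1, 6]` → a = [4, 1, 6]
`b = list(a)` → b = [4, 1, 6]
`a.append(57)` → a = [4, 1, 6, 57]
`print(a)` → prints [4, 1, 6, 57]
`print(b)` → prints [4, 1, 6]

Answer:
[4, 1, 6, 57]
[4, 1, 6]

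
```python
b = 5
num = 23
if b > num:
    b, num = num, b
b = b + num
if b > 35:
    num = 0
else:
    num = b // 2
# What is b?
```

Trace:
`b = 5` → b = 5
`num = 23` → num = 23
`if b > num: ...` → b > num is False → no variable changes
`b = b + num` → b = 28
`if b > 35: ...` → b > 35 is False, take else branch → num = 14
So b = 28

Answer: 28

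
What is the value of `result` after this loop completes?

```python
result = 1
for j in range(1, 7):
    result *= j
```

6! = 720
`result` takes the values: 1 → 2 → 6 → 24 → 120 → 720

Answer: 720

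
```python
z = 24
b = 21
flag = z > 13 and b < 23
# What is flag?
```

Trace:
`z = 24` → z = 24
`b = 21` → b = 21
`flag = z > 13 and b < 23` → flag = True
So flag = True

Answer: True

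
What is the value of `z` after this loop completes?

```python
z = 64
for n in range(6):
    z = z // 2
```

Halve 6 times: 64 // 2^6 = 1
`z` takes the values: 64 → 32 → 16 → 8 → 4 → 2 → 1

Answer: 1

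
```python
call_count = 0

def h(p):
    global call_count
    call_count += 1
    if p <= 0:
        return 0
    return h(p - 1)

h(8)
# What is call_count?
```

Linear recursion stepping by 1: 9 calls from p=8 down to ≤0.

Answer: 9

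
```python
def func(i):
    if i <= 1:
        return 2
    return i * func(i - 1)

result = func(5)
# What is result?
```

func(5) = 5 * 4 * 3 * 2 * 2 = 240

Answer: 240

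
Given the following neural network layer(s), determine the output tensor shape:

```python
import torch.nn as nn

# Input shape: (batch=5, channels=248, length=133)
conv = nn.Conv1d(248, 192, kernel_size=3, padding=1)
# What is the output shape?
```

Input: (5, 248, 133) -> Output: (5, 192, 133)

Answer: (5, 192, 133)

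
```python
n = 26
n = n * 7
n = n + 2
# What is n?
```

Trace:
`n = 26` → n = 26
`n = n * 7` → n = 182
`n = n + 2` → n = 184
So n = 184

Answer: 184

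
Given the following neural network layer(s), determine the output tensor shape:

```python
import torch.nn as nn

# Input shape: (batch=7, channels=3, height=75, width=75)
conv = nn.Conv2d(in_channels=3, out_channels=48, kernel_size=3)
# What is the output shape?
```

Input: (7, 3, 75, 75) -> Output: (7, 48, 73, 73)

Answer: (7, 48, 73, 73)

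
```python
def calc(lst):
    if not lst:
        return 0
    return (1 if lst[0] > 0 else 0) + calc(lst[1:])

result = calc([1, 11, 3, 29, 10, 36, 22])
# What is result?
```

Count of positive elements in [1, 11, 3, 29, 10, 36, 22] = 7

Answer: 7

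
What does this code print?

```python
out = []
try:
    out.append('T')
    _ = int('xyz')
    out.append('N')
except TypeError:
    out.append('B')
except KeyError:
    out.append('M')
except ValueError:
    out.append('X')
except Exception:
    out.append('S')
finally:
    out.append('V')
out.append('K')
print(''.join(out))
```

Execution trace: 'T' (try body) → 'X' (except ValueError) → 'V' (finally) → 'K' (after the try/except). Output: TXVK

Answer: TXVK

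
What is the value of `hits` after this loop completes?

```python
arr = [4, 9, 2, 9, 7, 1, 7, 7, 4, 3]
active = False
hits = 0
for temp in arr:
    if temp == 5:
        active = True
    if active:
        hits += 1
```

Count elements after first 5 in [4, 9, 2, 9, 7, 1, 7, 7, 4, 3]
`hits` takes the values: 0

Answer: 0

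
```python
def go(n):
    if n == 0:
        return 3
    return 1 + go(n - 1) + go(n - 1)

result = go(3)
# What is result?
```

go(n) = 1 + 2·go(n-1), go(0)=3. Closed form: (3+1)·2^3 - 1 = 31.

Answer: 31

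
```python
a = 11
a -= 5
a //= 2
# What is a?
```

Trace:
`a = 11` → a = 11
`a -= 5` → a = 6
`a //= 2` → a = 3
So a = 3

Answer: 3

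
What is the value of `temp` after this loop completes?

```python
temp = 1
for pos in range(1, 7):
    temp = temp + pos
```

Start at 1, add 1 through 6
`temp` takes the values: 1 → 2 → 4 → 7 → 11 → 16 → 22

Answer: 22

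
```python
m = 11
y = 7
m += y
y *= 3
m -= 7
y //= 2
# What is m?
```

Trace:
`m = 11` → m = 11
`y = 7` → y = 7
`m += y` → m = 18
`y *= 3` → y = 21
`m -= 7` → m = 11
`y //= 2` → y = 10
So m = 11

Answer: 11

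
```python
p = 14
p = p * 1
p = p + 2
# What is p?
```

Trace:
`p = 14` → p = 14
`p = p * 1` → p = 14
`p = p + 2` → p = 16
So p = 16

Answer: 16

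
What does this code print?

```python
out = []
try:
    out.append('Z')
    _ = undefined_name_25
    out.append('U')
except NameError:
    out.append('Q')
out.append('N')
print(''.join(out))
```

Execution trace: 'Z' (try body) → 'Q' (except NameError) → 'N' (after the try/except). Output: ZQN

Answer: ZQN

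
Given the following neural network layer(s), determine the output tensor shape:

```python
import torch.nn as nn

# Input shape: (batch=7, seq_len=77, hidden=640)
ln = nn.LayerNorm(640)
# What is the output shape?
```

Input: (7, 77, 640) -> Output: (7, 77, 640)

Answer: (7, 77, 640)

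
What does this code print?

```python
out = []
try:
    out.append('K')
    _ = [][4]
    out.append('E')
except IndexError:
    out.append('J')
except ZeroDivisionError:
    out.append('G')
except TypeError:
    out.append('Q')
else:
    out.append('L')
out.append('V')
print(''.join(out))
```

Execution trace: 'K' (try body) → 'J' (except IndexError) → 'V' (after the try/except). Output: KJV

Answer: KJV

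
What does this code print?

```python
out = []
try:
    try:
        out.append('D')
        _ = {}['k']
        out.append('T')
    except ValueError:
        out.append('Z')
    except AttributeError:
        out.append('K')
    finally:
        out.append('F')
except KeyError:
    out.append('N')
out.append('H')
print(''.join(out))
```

Execution trace: 'D' (try body) → 'F' (finally) → 'N' (outer except KeyError) → 'H' (after the try/except). Output: DFNH

Answer: DFNH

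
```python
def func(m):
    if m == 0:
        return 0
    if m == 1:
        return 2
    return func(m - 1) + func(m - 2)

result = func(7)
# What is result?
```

Build up from base cases: func(0)=0, func(1)=2, func(2)=2, func(3)=4, func(4)=6, func(5)=10, func(6)=16, ..., func(7)=26

Answer: 26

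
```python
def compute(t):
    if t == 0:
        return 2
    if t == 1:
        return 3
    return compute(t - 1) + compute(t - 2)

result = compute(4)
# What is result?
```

Build up from base cases: compute(0)=2, compute(1)=3, compute(2)=5, compute(3)=8, compute(4)=13

Answer: 13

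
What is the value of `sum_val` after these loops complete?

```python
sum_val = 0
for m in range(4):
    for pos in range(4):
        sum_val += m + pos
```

Sum of all m+pos for m,pos in 4x4
`sum_val` takes the values: 0 → 1 → 3 → 6 → 7 → 9 → 12 → 16 → 18 → 21 → 25 → 30 → 33 → 37 → 42 → 48

Answer: 48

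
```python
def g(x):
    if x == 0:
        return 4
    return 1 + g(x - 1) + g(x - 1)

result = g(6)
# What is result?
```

g(x) = 1 + 2·g(x-1), g(0)=4. Closed form: (4+1)·2^6 - 1 = 319.

Answer: 319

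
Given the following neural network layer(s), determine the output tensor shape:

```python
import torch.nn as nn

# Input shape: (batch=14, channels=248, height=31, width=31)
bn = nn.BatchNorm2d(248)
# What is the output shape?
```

Input: (14, 248, 31, 31) -> Output: (14, 248, 31, 31)

Answer: (14, 248, 31, 31)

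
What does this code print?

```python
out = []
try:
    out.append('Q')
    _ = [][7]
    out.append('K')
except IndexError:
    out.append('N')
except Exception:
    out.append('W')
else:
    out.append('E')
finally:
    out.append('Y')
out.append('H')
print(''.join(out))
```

Execution trace: 'Q' (try body) → 'N' (except IndexError) → 'Y' (finally) → 'H' (after the try/except). Output: QNYH

Answer: QNYH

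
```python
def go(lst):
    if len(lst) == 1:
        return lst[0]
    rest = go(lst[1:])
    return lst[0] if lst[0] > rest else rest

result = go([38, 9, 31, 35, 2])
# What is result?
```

Recursive max over [38, 9, 31, 35, 2] = 38

Answer: 38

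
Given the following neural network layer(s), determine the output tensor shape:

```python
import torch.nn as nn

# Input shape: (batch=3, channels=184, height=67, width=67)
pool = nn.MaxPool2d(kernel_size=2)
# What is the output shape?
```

Input: (3, 184, 67, 67) -> Output: (3, 184, 33, 33)

Answer: (3, 184, 33, 33)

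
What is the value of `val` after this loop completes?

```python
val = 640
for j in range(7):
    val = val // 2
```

Halve 7 times: 640 // 2^7 = 5
`val` takes the values: 640 → 320 → 160 → 80 → 40 → 20 → 10 → 5

Answer: 5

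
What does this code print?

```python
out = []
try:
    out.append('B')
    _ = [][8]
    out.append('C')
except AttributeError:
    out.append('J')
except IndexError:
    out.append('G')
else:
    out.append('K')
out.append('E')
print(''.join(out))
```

Execution trace: 'B' (try body) → 'G' (except IndexError) → 'E' (after the try/except). Output: BGE

Answer: BGE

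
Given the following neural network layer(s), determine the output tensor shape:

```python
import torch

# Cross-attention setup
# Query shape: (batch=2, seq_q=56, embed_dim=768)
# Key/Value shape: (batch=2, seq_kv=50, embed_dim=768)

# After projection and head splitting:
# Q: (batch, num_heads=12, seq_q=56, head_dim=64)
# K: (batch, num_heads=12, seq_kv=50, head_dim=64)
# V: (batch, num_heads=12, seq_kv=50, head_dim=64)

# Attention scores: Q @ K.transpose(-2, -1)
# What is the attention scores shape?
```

Input: (2, 56, 768) -> Output: (2, 12, 56, 50)

Answer: (2, 12, 56, 50)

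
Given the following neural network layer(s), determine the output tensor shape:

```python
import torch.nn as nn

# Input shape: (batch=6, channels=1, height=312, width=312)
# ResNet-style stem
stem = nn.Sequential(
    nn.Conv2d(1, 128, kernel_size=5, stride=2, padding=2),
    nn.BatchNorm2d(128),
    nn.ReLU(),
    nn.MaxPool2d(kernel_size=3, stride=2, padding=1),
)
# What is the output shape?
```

Input: (6, 1, 312, 312) -> after Conv2d 5x5 stride=2: (6, 128, 156, 156) -> Output: (6, 128, 78, 78)

Answer: (6, 128, 78, 78)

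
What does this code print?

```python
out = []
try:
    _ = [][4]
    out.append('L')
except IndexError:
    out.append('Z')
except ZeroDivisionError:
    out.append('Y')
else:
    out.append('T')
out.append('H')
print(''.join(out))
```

Execution trace: 'Z' (except IndexError) → 'H' (after the try/except). Output: ZH

Answer: ZH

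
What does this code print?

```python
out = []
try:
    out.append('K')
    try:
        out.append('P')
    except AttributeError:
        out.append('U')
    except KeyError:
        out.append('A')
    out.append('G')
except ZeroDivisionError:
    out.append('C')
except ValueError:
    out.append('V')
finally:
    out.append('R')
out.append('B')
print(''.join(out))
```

Execution trace: 'K' (try body) → 'P' (inner try body, no exception) → 'G' (try body, no exception) → 'R' (finally) → 'B' (after the try/except). Output: KPGRB

Answer: KPGRB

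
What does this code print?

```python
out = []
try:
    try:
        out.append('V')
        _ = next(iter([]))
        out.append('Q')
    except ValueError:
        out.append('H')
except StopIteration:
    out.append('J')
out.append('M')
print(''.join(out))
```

Execution trace: 'V' (try body) → 'J' (outer except StopIteration) → 'M' (after the try/except). Output: VJM

Answer: VJM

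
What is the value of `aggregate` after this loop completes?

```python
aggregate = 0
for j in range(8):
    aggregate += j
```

Sum of 0 to 7 = 28
`aggregate` takes the values: 0 → 1 → 3 → 6 → 10 → 15 → 21 → 28

Answer: 28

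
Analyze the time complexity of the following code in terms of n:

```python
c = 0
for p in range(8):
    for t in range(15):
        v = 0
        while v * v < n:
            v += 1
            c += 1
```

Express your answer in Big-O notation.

Each loop level contributes: 1 × 1 × √n. Multiplying the contributions gives O(√n).

Answer: O(√n)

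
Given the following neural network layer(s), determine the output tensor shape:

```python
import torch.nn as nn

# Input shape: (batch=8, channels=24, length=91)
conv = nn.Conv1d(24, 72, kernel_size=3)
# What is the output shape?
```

Input: (8, 24, 91) -> Output: (8, 72, 89)

Answer: (8, 72, 89)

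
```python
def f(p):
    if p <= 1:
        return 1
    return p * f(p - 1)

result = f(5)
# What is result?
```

f(5) = 5 * 4 * 3 * 2 * 1 = 120

Answer: 120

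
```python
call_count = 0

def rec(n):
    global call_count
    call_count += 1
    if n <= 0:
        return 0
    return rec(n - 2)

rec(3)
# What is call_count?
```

Linear recursion stepping by 2: 3 calls from n=3 down to ≤0.

Answer: 3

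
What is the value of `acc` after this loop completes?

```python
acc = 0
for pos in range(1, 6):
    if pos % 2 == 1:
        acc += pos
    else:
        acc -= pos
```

Add odd, subtract even
`acc` takes the values: 0 → 1 → -1 → 2 → -2 → 3

Answer: 3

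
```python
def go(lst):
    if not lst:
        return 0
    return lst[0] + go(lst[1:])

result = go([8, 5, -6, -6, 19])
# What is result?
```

8 + 5 + (-6) + (-6) + 19 + 0 = 20

Answer: 20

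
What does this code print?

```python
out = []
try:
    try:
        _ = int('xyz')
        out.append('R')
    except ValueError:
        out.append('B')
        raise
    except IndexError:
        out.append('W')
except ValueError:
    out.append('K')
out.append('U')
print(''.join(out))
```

Execution trace: 'B' (inner except ValueError) → 'K' (outer except ValueError) → 'U' (after the try/except). Output: BKU

Answer: BKU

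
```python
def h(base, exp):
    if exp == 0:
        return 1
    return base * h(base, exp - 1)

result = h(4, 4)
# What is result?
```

h(4, 4) = 4 * 4 * 4 * 4 = 256

Answer: 256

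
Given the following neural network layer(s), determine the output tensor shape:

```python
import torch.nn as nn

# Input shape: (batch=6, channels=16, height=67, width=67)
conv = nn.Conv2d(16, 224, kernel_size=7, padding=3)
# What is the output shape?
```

Input: (6, 16, 67, 67) -> Output: (6, 224, 67, 67)

Answer: (6, 224, 67, 67)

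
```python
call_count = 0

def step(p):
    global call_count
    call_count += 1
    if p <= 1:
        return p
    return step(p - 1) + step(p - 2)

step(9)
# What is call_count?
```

Calls(p) = 1 + Calls(p-1) + Calls(p-2); Calls(0)=Calls(1)=1. For p=9 this gives 109.

Answer: 109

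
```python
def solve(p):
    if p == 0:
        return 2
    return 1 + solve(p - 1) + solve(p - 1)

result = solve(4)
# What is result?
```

solve(p) = 1 + 2·solve(p-1), solve(0)=2. Closed form: (2+1)·2^4 - 1 = 47.

Answer: 47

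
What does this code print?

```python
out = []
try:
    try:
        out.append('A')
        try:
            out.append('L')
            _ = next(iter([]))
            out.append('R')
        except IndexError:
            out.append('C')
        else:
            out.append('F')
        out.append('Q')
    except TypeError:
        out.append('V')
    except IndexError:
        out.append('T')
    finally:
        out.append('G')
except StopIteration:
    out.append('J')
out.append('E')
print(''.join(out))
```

Execution trace: 'A' (try body) → 'L' (inner try body) → 'G' (finally) → 'J' (outer except StopIteration) → 'E' (after the try/except). Output: ALGJE

Answer: ALGJE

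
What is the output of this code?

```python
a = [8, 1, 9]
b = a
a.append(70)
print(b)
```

Key concept: basic list aliasing.
Step by step:
`a = [8, 1, 9]` → a = [8, 1, 9]
`b = a` → b = [8, 1, 9] (same object as a)
`a.append(70)` → a = [8, 1, 9, 70] (same object as b); b = [8, 1, 9, 70] (same object as a)
`print(b)` → prints [8, 1, 9, 70]

Answer: [8, 1, 9, 70]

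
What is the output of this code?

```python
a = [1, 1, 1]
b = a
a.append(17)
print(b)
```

Key concept: basic list aliasing.
Step by step:
`a = [1, 1, 1]` → a = [1, 1, 1]
`b = a` → b = [1, 1, 1] (same object as a)
`a.append(17)` → a = [1, 1, 1, 17] (same object as b); b = [1, 1, 1, 17] (same object as a)
`print(b)` → prints [1, 1, 1, 17]

Answer: [1, 1, 1, 17]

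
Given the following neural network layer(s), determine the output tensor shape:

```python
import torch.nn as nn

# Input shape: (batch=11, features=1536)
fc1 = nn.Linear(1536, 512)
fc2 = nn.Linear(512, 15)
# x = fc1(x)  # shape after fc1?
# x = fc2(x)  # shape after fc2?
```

Input: (11, 1536) -> after fc1: (11, 512) -> Output: (11, 15)

Answer: (11, 15)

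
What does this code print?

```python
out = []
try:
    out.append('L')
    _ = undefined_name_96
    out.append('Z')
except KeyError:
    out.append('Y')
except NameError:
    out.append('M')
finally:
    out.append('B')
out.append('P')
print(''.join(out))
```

Execution trace: 'L' (try body) → 'M' (except NameError) → 'B' (finally) → 'P' (after the try/except). Output: LMBP

Answer: LMBP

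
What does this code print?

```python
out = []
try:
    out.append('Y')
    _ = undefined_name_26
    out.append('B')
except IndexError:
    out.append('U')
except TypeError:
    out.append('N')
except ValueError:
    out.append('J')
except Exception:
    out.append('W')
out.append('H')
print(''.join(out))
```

Execution trace: 'Y' (try body) → 'W' (except Exception) → 'H' (after the try/except). Output: YWH

Answer: YWH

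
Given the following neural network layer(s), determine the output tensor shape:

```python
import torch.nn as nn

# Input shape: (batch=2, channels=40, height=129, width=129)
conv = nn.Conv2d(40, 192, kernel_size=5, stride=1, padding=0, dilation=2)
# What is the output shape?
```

Input: (2, 40, 129, 129) -> Output: (2, 192, 121, 121)

Answer: (2, 192, 121, 121)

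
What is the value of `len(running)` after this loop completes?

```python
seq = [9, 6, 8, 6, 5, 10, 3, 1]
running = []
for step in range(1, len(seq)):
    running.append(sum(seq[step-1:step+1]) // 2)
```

Number of 2-element averages
`running` takes the values: [] → [7] → [7, 7] → [7, 7, 7] → [7, 7, 7, 5] → [7, 7, 7, 5, 7] → [7, 7, 7, 5, 7, 6] → [7, 7, 7, 5, 7, 6, 2]
So `len(running)` = 7

Answer: 7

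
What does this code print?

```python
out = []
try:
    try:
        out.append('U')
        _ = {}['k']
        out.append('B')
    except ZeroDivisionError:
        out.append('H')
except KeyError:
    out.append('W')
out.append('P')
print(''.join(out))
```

Execution trace: 'U' (try body) → 'W' (outer except KeyError) → 'P' (after the try/except). Output: UWP

Answer: UWP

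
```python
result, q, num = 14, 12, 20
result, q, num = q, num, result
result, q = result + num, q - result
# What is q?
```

Trace:
`result, q, num = 14, 12, 20` → result = 14; q = 12; num = 20
`result, q, num = q, num, result` → result = 12; q = 20; num = 14
`result, q = result + num, q - result` → result = 26; q = 8
So q = 8

Answer: 8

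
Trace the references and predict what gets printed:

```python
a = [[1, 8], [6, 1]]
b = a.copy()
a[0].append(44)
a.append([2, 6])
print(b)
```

Key concept: shallow copy with nested lists.
Step by step:
`a = [[1, 8], [6, 1]]` → a = [[1, 8], [6, 1]]
`b = a.copy()` → b = [[1, 8], [6, 1]]
`a[0].append(44)` → a = [[1, 8, 44], [6, 1]]; b = [[1, 8, 44], [6, 1]]
`a.append([2, 6])` → a = [[1, 8, 44], [6, 1], [2, 6]]
`print(b)` → prints [[1, 8, 44], [6, 1]]

Answer: [[1, 8, 44], [6, 1]]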